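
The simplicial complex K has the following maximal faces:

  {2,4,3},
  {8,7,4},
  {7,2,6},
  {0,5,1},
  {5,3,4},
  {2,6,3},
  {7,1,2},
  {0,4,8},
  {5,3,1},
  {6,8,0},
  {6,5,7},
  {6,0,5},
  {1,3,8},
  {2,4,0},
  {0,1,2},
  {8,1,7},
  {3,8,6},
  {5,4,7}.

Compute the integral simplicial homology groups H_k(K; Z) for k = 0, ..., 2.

Fix the vertex order 0 < 1 < 2 < 3 < 4 < 5 < 6 < 7 < 8 and write every simplex with vertices in increasing order. Then dim K = 2 and the simplices of K are:

  0-simplices (9): [0], [1], [2], [3], [4], [5], [6], [7], [8]
  1-simplices (27): (27 of them)
  2-simplices (18): [0,1,2], [0,1,5], [0,2,4], [0,4,8], [0,5,6], [0,6,8], [1,2,7], [1,3,5], [1,3,8], [1,7,8], [2,3,4], [2,3,6], [2,6,7], [3,4,5], [3,6,8], [4,5,7], [4,7,8], [5,6,7]

so the chain groups are C_0 ≅ Z^9, C_1 ≅ Z^27, C_2 ≅ Z^18.

∂_1: C_1 → C_0 sends each edge [p,q] (with p < q) to q − p. For instance
  ∂[2,4] = [4] − [2].
The 9×27 boundary matrix has rank 8 and Smith normal form diag(1,1,1,1,1,1,1,1).

The boundary map ∂_2: C_2 → C_1 maps a triangle to the signed sum of its edges. For instance
  ∂[1,2,7] = [2,7] − [1,7] + [1,2],
  ∂[4,7,8] = [7,8] − [4,8] + [4,7].
The resulting 27×18 matrix has rank 17, and its Smith normal form has invariant factors (1,1,1,1,1,1,1,1,1,1,1,1,1,1,1,1,1).

From H_k ≅ ker(∂_k) / im(∂_{k+1}) we obtain:

  H_0: rank C_0 − rank ∂_1 = 9 − 8 = 1, and the invariant factors of ∂_1 are all 1, so H_0 = Z.
  H_1: rank ker ∂_1 − rank ∂_2 = (27 − 8) − 17 = 2, and the invariant factors of ∂_2 are all 1, so H_1 = Z^2.
  H_2: rank ker ∂_2 − rank ∂_3 = (18 − 17) − 0 = 1, and there is no ∂_3, so H_2 = Z.

As a check, the Euler characteristic is 9 − 27 + 18 = 0, which agrees with 1 − 2 + 1 = 0.

H_0 ≅ Z,  H_1 ≅ Z^2,  H_2 ≅ Z.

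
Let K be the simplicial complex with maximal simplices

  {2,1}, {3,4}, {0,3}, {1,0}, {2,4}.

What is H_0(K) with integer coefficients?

We work with the vertex ordering 0 < 1 < 2 < 3 < 4. The simplices of K, each written with vertices in increasing order, are:

  0-simplices (5): [0], [1], [2], [3], [4]
  1-simplices (5): [0,1], [0,3], [1,2], [2,4], [3,4]

so the chain groups are C_0 ≅ Z^5, C_1 ≅ Z^5.

Boundary ∂_1: C_1 → C_0 is given by ∂[p,q] = [q] − [p].
The resulting 5×5 matrix has rank 4, and its Smith normal form has invariant factors (1,1,1,1).

Now H_k = ker ∂_k / im ∂_{k+1}, so:

  H_0: rank C_0 − rank ∂_1 = 5 − 4 = 1, and the invariant factors of ∂_1 are all 1, so H_0 = Z.

H_0 ≅ Z.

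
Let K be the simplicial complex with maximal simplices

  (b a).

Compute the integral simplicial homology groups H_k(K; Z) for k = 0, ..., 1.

Take the total order a < b on the vertex set. Then K (dimension 1) consists of the simplices:

  0-simplices (2): a, b
  1-simplices (1): ab

so the chain groups are C_0 ≅ Z^2, C_1 ≅ Z^1.

The boundary map ∂_1: C_1 → C_0 sends each edge [p,q] (with p < q) to q − p.
The 2×1 boundary matrix has rank 1 and Smith normal form diag(1).

Now H_k = ker ∂_k / im ∂_{k+1}, so:

  H_0: rank C_0 − rank ∂_1 = 2 − 1 = 1, and the invariant factors of ∂_1 are all 1, so H_0 = Z.
  H_1: rank ker ∂_1 − rank ∂_2 = (1 − 1) − 0 = 0, and there is no ∂_2, so H_1 = 0.

As a check, the Euler characteristic is 2 − 1 = 1, which agrees with 1 − 0 = 1.

H_0 = Z,  H_1 = 0.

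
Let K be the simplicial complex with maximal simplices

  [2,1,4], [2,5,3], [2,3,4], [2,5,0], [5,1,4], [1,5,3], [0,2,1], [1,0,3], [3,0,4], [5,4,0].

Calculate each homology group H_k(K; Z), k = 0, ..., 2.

K has 6 vertices, 15 edges, 10 triangles.
rank ∂_0 = 0, rank ∂_1 = 5 ⇒ b_0 = 6 − 0 − 5 = 1; all invariant factors of ∂_1 are 1 so no torsion. So H_0 ≅ Z.
rank ∂_1 = 5, rank ∂_2 = 10 ⇒ b_1 = 15 − 5 − 10 = 0; ∂_2 has invariant factor(s) [2] giving torsion. So H_1 ≅ Z/2Z.
rank ∂_2 = 10, rank ∂_3 = 0 ⇒ b_2 = 10 − 10 − 0 = 0. So H_2 ≅ 0.

H_0 ≅ Z,  H_1 ≅ Z/2Z,  H_2 = 0.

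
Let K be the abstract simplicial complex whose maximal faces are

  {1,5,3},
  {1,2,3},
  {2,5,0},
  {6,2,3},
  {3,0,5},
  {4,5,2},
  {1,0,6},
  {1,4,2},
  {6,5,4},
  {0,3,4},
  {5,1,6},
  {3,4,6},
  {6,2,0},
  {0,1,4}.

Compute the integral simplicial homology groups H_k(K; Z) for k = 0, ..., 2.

K has 7 vertices, 21 edges, 14 triangles.
rank ∂_0 = 0, rank ∂_1 = 6 ⇒ b_0 = 7 − 0 − 6 = 1; all invariant factors of ∂_1 are 1 so no torsion. So H_0 ≅ Z.
rank ∂_1 = 6, rank ∂_2 = 13 ⇒ b_1 = 21 − 6 − 13 = 2; all invariant factors of ∂_2 are 1 so no torsion. So H_1 ≅ Z^2.
rank ∂_2 = 13, rank ∂_3 = 0 ⇒ b_2 = 14 − 13 − 0 = 1. So H_2 ≅ Z.

H_0 = Z,  H_1 = Z^2,  H_2 = Z.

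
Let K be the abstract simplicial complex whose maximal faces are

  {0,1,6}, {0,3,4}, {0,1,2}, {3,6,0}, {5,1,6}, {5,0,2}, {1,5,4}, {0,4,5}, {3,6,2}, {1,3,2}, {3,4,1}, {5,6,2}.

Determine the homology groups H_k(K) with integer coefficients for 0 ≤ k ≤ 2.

K has 7 vertices, 18 edges, 12 triangles.
rank ∂_0 = 0, rank ∂_1 = 6 ⇒ b_0 = 7 − 0 − 6 = 1; all invariant factors of ∂_1 are 1 so no torsion. So H_0 ≅ Z.
rank ∂_1 = 6, rank ∂_2 = 12 ⇒ b_1 = 18 − 6 − 12 = 0; ∂_2 has invariant factor(s) [2] giving torsion. So H_1 ≅ Z/2.
rank ∂_2 = 12, rank ∂_3 = 0 ⇒ b_2 = 12 − 12 − 0 = 0. So H_2 ≅ 0.

H_0 ≅ Z,  H_1 ≅ Z/2,  H_2 = 0.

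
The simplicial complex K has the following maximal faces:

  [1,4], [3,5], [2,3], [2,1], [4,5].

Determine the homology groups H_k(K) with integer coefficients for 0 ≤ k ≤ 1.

H_0 = Z,  H_1 = Z.

We work with the vertex ordering 1 < 2 < 3 < 4 < 5. The simplices of K, each written with vertices in increasing order, are:

  0-simplices (5): [1], [2], [3], [4], [5]
  1-simplices (5): [1,2], [1,4], [2,3], [3,5], [4,5]

so the chain groups are C_0 ≅ Z^5, C_1 ≅ Z^5.

The boundary map ∂_1: C_1 → C_0 is given by ∂[p,q] = [q] − [p]. For instance
  ∂[1,4] = [4] − [1].
This gives a 5×5 integer matrix of rank 4; reducing to Smith normal form yields diagonal entries (1,1,1,1).

Now H_k = ker ∂_k / im ∂_{k+1}, so:

  H_0: rank C_0 − rank ∂_1 = 5 − 4 = 1, and the invariant factors of ∂_1 are all 1, so H_0 = Z.
  H_1: rank ker ∂_1 − rank ∂_2 = (5 − 4) − 0 = 1, and there is no ∂_2, so H_1 = Z.

As a check, the Euler characteristic is 5 − 5 = 0, which agrees with 1 − 1 = 0.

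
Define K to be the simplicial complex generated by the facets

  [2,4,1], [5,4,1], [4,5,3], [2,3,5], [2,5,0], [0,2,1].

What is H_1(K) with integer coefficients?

We work with the vertex ordering 0 < 1 < 2 < 3 < 4 < 5. The simplices of K, each written with vertices in increasing order, are:

  0-simplices (6): [0], [1], [2], [3], [4], [5]
  1-simplices (12): [0,1], [0,2], [0,5], [1,2], [1,4], [1,5], [2,3], [2,4], [2,5], [3,4], [3,5], [4,5]
  2-simplices (6): [0,1,2], [0,2,5], [1,2,4], [1,4,5], [2,3,5], [3,4,5]

so the chain groups are C_0 ≅ Z^6, C_1 ≅ Z^12, C_2 ≅ Z^6.

Boundary ∂_1: C_1 → C_0 is given by ∂[p,q] = [q] − [p].
This gives a 6×12 integer matrix of rank 5; reducing to Smith normal form yields diagonal entries (1,1,1,1,1).

Boundary ∂_2: C_2 → C_1 acts by ∂[p,q,r] = [q,r] − [p,r] + [p,q]. For instance
  ∂[0,2,5] = [2,5] − [0,5] + [0,2],
  ∂[2,3,5] = [3,5] − [2,5] + [2,3].
This gives a 12×6 integer matrix of rank 6; reducing to Smith normal form yields diagonal entries (1,1,1,1,1,1).

Reading off H_k = ker ∂_k / im ∂_{k+1}:

  H_1: rank ker ∂_1 − rank ∂_2 = (12 − 5) − 6 = 1, and the invariant factors of ∂_2 are all 1, so H_1 ≅ Z.

H_1 = Z.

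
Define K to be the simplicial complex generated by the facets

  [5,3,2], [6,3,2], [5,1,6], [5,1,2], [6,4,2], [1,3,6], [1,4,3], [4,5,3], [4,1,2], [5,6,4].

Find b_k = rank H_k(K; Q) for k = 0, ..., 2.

b_0 = 1, b_1 = 0, b_2 = 0.

Order the vertices as 1 < 2 < 3 < 4 < 5 < 6. Listing each simplex with vertices in this order, K has dimension 2 with simplices:

  0-simplices (6): [1], [2], [3], [4], [5], [6]
  1-simplices (15): [1,2], [1,3], [1,4], [1,5], [1,6], [2,3], [2,4], [2,5], [2,6], [3,4], [3,5], [3,6], [4,5], [4,6], [5,6]
  2-simplices (10): [1,2,4], [1,2,5], [1,3,4], [1,3,6], [1,5,6], [2,3,5], [2,3,6], [2,4,6], [3,4,5], [4,5,6]

so the chain groups are C_0 ≅ Z^6, C_1 ≅ Z^15, C_2 ≅ Z^10.

The boundary map ∂_1: C_1 → C_0 sends each edge [p,q] (with p < q) to q − p. For instance
  ∂[1,3] = [3] − [1].
The resulting 6×15 matrix has rank 5, and its Smith normal form has invariant factors (1,1,1,1,1).

∂_2: C_2 → C_1 maps a triangle to the signed sum of its edges. For instance
  ∂[1,5,6] = [5,6] − [1,6] + [1,5],
  ∂[2,3,6] = [3,6] − [2,6] + [2,3].
The 15×10 boundary matrix has rank 10 and Smith normal form diag(1,1,1,1,1,1,1,1,1,2).

Now H_k = ker ∂_k / im ∂_{k+1}, so:

  H_0: rank C_0 − rank ∂_1 = 6 − 5 = 1, and the invariant factors of ∂_1 are all 1, so H_0 ≅ Z.
  H_1: rank ker ∂_1 − rank ∂_2 = (15 − 5) − 10 = 0, and ∂_2 has invariant factor 2 > 1, so H_1 ≅ Z/2Z.
  H_2: rank ker ∂_2 − rank ∂_3 = (10 − 10) − 0 = 0, and there is no ∂_3, so H_2 ≅ 0.

As a check, the Euler characteristic is 6 − 15 + 10 = 1, which agrees with 1 − 0 + 0 = 1.

Hence the Betti numbers are b_0 = 1, b_1 = 0, b_2 = 0.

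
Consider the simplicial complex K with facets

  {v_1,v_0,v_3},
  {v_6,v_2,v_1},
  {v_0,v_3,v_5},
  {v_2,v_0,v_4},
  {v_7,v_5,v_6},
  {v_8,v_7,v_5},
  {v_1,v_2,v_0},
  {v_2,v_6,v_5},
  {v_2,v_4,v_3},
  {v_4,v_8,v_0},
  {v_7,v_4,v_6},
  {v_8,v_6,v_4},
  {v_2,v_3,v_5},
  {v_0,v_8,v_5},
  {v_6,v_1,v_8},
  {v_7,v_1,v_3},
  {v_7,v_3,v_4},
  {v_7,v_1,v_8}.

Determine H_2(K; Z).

K has 9 vertices, 27 edges, 18 triangles.
rank ∂_2 = 18, rank ∂_3 = 0 ⇒ b_2 = 18 − 18 − 0 = 0. So H_2 = 0.

H_2 ≅ 0.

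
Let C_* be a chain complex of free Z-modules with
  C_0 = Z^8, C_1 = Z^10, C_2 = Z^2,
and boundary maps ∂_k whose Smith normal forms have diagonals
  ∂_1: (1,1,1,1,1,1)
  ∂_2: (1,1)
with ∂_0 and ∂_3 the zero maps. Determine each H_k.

H_0 ≅ Z^2,  H_1 ≅ Z^2,  H_2 = 0.

H_0: b_0 = 8 − 0 − 6 = 2; torsion from ∂_1 factors > 1: none. So H_0 ≅ Z^2.
H_1: b_1 = 10 − 6 − 2 = 2; torsion from ∂_2 factors > 1: none. So H_1 ≅ Z^2.
H_2: b_2 = 2 − 2 − 0 = 0; torsion from ∂_3 factors > 1: none. So H_2 ≅ 0.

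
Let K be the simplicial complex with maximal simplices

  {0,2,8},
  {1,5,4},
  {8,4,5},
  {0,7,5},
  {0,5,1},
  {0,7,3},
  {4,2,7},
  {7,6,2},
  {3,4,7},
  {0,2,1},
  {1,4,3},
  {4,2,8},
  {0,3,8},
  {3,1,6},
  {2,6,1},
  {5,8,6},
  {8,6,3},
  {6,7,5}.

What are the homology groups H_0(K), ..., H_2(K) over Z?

H_0 ≅ Z,  H_1 ≅ Z^2,  H_2 ≅ Z.

Fix the vertex order 0 < 1 < 2 < 3 < 4 < 5 < 6 < 7 < 8 and write every simplex with vertices in increasing order. Then dim K = 2 and the simplices of K are:

  0-simplices (9): [0], [1], [2], [3], [4], [5], [6], [7], [8]
  1-simplices (27): (27 of them)
  2-simplices (18): [0,1,2], [0,1,5], [0,2,8], [0,3,7], [0,3,8], [0,5,7], [1,2,6], [1,3,4], [1,3,6], [1,4,5], [2,4,7], [2,4,8], [2,6,7], [3,4,7], [3,6,8], [4,5,8], [5,6,7], [5,6,8]

Hence C_0 ≅ Z^9, C_1 ≅ Z^27, C_2 ≅ Z^18.

Boundary ∂_1: C_1 → C_0 maps an edge to its endpoints' difference, ∂[p,q] = q − p. For instance
  ∂[6,8] = [8] − [6].
This gives a 9×27 integer matrix of rank 8; reducing to Smith normal form yields diagonal entries (1,1,1,1,1,1,1,1).

Boundary ∂_2: C_2 → C_1 acts by ∂[p,q,r] = [q,r] − [p,r] + [p,q]. For instance
  ∂[5,6,8] = [6,8] − [5,8] + [5,6],
  ∂[1,2,6] = [2,6] − [1,6] + [1,2].
The resulting 27×18 matrix has rank 17, and its Smith normal form has invariant factors (1,1,1,1,1,1,1,1,1,1,1,1,1,1,1,1,1).

Now H_k = ker ∂_k / im ∂_{k+1}, so:

  H_0: rank C_0 − rank ∂_1 = 9 − 8 = 1, and the invariant factors of ∂_1 are all 1, so H_0 = Z.
  H_1: rank ker ∂_1 − rank ∂_2 = (27 − 8) − 17 = 2, and the invariant factors of ∂_2 are all 1, so H_1 = Z^2.
  H_2: rank ker ∂_2 − rank ∂_3 = (18 − 17) − 0 = 1, and there is no ∂_3, so H_2 = Z.

As a check, the Euler characteristic is 9 − 27 + 18 = 0, which agrees with 1 − 2 + 1 = 0.
(K is a triangulation of the torus T^2.)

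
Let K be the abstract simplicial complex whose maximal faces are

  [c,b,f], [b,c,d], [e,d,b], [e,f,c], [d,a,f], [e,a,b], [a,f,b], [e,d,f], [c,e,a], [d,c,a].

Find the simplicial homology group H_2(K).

K has 6 vertices, 15 edges, 10 triangles.
rank ∂_2 = 10, rank ∂_3 = 0 ⇒ b_2 = 10 − 10 − 0 = 0. So H_2 ≅ 0.

H_2 = 0.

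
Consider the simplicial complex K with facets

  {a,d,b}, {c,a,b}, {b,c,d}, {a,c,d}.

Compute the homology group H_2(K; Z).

We work with the vertex ordering a < b < c < d. The simplices of K, each written with vertices in increasing order, are:

  0-simplices (4): a, b, c, d
  1-simplices (6): ab, ac, ad, bc, bd, cd
  2-simplices (4): abc, abd, acd, bcd

giving chain groups C_0 ≅ Z^4, C_1 ≅ Z^6, C_2 ≅ Z^4.

∂_1: C_1 → C_0 sends each edge [p,q] (with p < q) to q − p.
As a 4×6 matrix over Z this has rank 3, with invariant factors (1,1,1).

The boundary map ∂_2: C_2 → C_1 sends each 2-simplex [p,q,r] to [q,r] − [p,r] + [p,q]. For instance
  ∂abc = bc − ac + ab,
  ∂bcd = cd − bd + bc.
As a 6×4 matrix over Z this has rank 3, with invariant factors (1,1,1).

Reading off H_k = ker ∂_k / im ∂_{k+1}:

  H_2: rank ker ∂_2 − rank ∂_3 = (4 − 3) − 0 = 1, and there is no ∂_3, so H_2 ≅ Z.

H_2 = Z.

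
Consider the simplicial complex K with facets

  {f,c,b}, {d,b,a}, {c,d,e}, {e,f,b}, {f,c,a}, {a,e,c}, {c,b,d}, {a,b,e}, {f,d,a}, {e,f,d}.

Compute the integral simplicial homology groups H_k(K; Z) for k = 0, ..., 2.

H_0 ≅ Z,  H_1 ≅ Z/2Z,  H_2 = 0.

Fix the vertex order a < b < c < d < e < f and write every simplex with vertices in increasing order. Then dim K = 2 and the simplices of K are:

  0-simplices (6): a, b, c, d, e, f
  1-simplices (15): ab, ac, ad, ae, af, bc, bd, be, bf, cd, ce, cf, de, df, ef
  2-simplices (10): abd, abe, ace, acf, adf, bcd, bcf, bef, cde, def

giving chain groups C_0 ≅ Z^6, C_1 ≅ Z^15, C_2 ≅ Z^10.

The boundary map ∂_1: C_1 → C_0 maps an edge to its endpoints' difference, ∂[p,q] = q − p.
This gives a 6×15 integer matrix of rank 5; reducing to Smith normal form yields diagonal entries (1,1,1,1,1).

∂_2: C_2 → C_1 maps a triangle to the signed sum of its edges. For instance
  ∂def = ef − df + de,
  ∂cde = de − ce + cd.
The 15×10 boundary matrix has rank 10 and Smith normal form diag(1,1,1,1,1,1,1,1,1,2).

Reading off H_k = ker ∂_k / im ∂_{k+1}:

  H_0: rank C_0 − rank ∂_1 = 6 − 5 = 1, and the invariant factors of ∂_1 are all 1, so H_0 = Z.
  H_1: rank ker ∂_1 − rank ∂_2 = (15 − 5) − 10 = 0, and ∂_2 has invariant factor 2 > 1, so H_1 = Z/2Z.
  H_2: rank ker ∂_2 − rank ∂_3 = (10 − 10) − 0 = 0, and there is no ∂_3, so H_2 = 0.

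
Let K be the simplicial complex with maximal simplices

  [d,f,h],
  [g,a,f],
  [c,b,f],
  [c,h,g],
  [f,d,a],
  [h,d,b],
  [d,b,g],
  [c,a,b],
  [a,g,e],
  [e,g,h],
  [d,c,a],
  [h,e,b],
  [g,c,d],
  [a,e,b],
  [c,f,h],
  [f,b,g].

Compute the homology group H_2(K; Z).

Fix the vertex order a < b < c < d < e < f < g < h and write every simplex with vertices in increasing order. Then dim K = 2 and the simplices of K are:

  0-simplices (8): a, b, c, d, e, f, g, h
  1-simplices (24): ab, ac, ad, ae, af, ag, bc, bd, be, bf, bg, bh, cd, cf, cg, ch, df, dg, dh, eg, eh, fg, fh, gh
  2-simplices (16): abc, abe, acd, adf, aeg, afg, bcf, bdg, bdh, beh, bfg, cdg, cfh, cgh, dfh, egh

Hence C_0 ≅ Z^8, C_1 ≅ Z^24, C_2 ≅ Z^16.

The boundary map ∂_1: C_1 → C_0 sends each edge [p,q] (with p < q) to q − p. For instance
  ∂df = f − d.
The resulting 8×24 matrix has rank 7, and its Smith normal form has invariant factors (1,1,1,1,1,1,1).

Boundary ∂_2: C_2 → C_1 maps a triangle to the signed sum of its edges. For instance
  ∂cfh = fh − ch + cf,
  ∂adf = df − af + ad.
The resulting 24×16 matrix has rank 15, and its Smith normal form has invariant factors (1,1,1,1,1,1,1,1,1,1,1,1,1,1,1).

Reading off H_k = ker ∂_k / im ∂_{k+1}:

  H_2: rank ker ∂_2 − rank ∂_3 = (16 − 15) − 0 = 1, and there is no ∂_3, so H_2 = Z.

(K is a triangulation of the torus T^2.)

H_2 = Z.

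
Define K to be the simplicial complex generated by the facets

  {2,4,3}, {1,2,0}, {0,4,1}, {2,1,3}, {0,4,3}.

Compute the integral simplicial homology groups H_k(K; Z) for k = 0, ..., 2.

We work with the vertex ordering 0 < 1 < 2 < 3 < 4. The simplices of K, each written with vertices in increasing order, are:

  0-simplices (5): [0], [1], [2], [3], [4]
  1-simplices (10): [0,1], [0,2], [0,3], [0,4], [1,2], [1,3], [1,4], [2,3], [2,4], [3,4]
  2-simplices (5): [0,1,2], [0,1,4], [0,3,4], [1,2,3], [2,3,4]

so the chain groups are C_0 ≅ Z^5, C_1 ≅ Z^10, C_2 ≅ Z^5.

∂_1: C_1 → C_0 maps an edge to its endpoints' difference, ∂[p,q] = q − p.
As a 5×10 matrix over Z this has rank 4, with invariant factors (1,1,1,1).

The boundary map ∂_2: C_2 → C_1 sends each 2-simplex [p,q,r] to [q,r] − [p,r] + [p,q]. For instance
  ∂[0,1,2] = [1,2] − [0,2] + [0,1],
  ∂[1,2,3] = [2,3] − [1,3] + [1,2].
The resulting 10×5 matrix has rank 5, and its Smith normal form has invariant factors (1,1,1,1,1).

Computing H_k = (kernel of ∂_k) / (image of ∂_{k+1}):

  H_0: rank C_0 − rank ∂_1 = 5 − 4 = 1, and the invariant factors of ∂_1 are all 1, so H_0 ≅ Z.
  H_1: rank ker ∂_1 − rank ∂_2 = (10 − 4) − 5 = 1, and the invariant factors of ∂_2 are all 1, so H_1 ≅ Z.
  H_2: rank ker ∂_2 − rank ∂_3 = (5 − 5) − 0 = 0, and there is no ∂_3, so H_2 ≅ 0.

H_0 = Z,  H_1 = Z,  H_2 = 0.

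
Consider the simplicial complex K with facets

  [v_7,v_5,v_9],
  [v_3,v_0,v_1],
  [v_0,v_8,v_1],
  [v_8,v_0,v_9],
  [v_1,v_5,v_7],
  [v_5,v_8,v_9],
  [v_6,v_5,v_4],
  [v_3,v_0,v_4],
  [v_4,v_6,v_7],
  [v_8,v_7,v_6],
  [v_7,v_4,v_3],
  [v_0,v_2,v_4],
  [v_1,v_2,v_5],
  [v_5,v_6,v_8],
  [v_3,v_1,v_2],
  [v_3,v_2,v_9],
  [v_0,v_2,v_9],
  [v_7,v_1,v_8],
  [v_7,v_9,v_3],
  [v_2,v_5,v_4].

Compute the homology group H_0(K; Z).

K has 10 vertices, 30 edges, 20 triangles.
rank ∂_0 = 0, rank ∂_1 = 9 ⇒ b_0 = 10 − 0 − 9 = 1; all invariant factors of ∂_1 are 1 so no torsion. So H_0 ≅ Z.

H_0 = Z.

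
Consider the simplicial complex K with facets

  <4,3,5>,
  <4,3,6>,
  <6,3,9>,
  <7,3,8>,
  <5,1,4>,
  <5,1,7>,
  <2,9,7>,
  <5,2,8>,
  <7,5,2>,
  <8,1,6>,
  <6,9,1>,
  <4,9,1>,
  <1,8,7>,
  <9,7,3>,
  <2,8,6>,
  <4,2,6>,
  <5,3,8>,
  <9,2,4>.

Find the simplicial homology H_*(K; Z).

Fix the vertex order 1 < 2 < 3 < 4 < 5 < 6 < 7 < 8 < 9 and write every simplex with vertices in increasing order. Then dim K = 2 and the simplices of K are:

  0-simplices (9): [1], [2], [3], [4], [5], [6], [7], [8], [9]
  1-simplices (27): (27 of them)
  2-simplices (18): [1,4,5], [1,4,9], [1,5,7], [1,6,8], [1,6,9], [1,7,8], [2,4,6], [2,4,9], [2,5,7], [2,5,8], [2,6,8], [2,7,9], [3,4,5], [3,4,6], [3,5,8], [3,6,9], [3,7,8], [3,7,9]

giving chain groups C_0 ≅ Z^9, C_1 ≅ Z^27, C_2 ≅ Z^18.

Boundary ∂_1: C_1 → C_0 is given by ∂[p,q] = [q] − [p]. For instance
  ∂[1,4] = [4] − [1].
The 9×27 boundary matrix has rank 8 and Smith normal form diag(1,1,1,1,1,1,1,1).

∂_2: C_2 → C_1 acts by ∂[p,q,r] = [q,r] − [p,r] + [p,q]. For instance
  ∂[3,4,6] = [4,6] − [3,6] + [3,4],
  ∂[3,6,9] = [6,9] − [3,9] + [3,6].
This gives a 27×18 integer matrix of rank 18; reducing to Smith normal form yields diagonal entries (1,1,1,1,1,1,1,1,1,1,1,1,1,1,1,1,1,2).

Now H_k = ker ∂_k / im ∂_{k+1}, so:

  H_0: rank C_0 − rank ∂_1 = 9 − 8 = 1, and the invariant factors of ∂_1 are all 1, so H_0 = Z.
  H_1: rank ker ∂_1 − rank ∂_2 = (27 − 8) − 18 = 1, and ∂_2 has invariant factor 2 > 1, so H_1 = Z ⊕ Z/2.
  H_2: rank ker ∂_2 − rank ∂_3 = (18 − 18) − 0 = 0, and there is no ∂_3, so H_2 = 0.

H_0 ≅ Z,  H_1 ≅ Z ⊕ Z/2,  H_2 = 0.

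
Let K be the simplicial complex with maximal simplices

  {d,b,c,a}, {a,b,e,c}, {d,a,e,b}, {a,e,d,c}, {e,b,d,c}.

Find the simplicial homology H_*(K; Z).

H_0 = Z,  H_1 = 0,  H_2 = 0,  H_3 = Z.

Order the vertices as a < b < c < d < e. Listing each simplex with vertices in this order, K has dimension 3 with simplices:

  0-simplices (5): a, b, c, d, e
  1-simplices (10): ab, ac, ad, ae, bc, bd, be, cd, ce, de
  2-simplices (10): abc, abd, abe, acd, ace, ade, bcd, bce, bde, cde
  3-simplices (5): abcd, abce, abde, acde, bcde

Hence C_0 ≅ Z^5, C_1 ≅ Z^10, C_2 ≅ Z^10, C_3 ≅ Z^5.

∂_1: C_1 → C_0 sends each edge [p,q] (with p < q) to q − p. For instance
  ∂ce = e − c.
As a 5×10 matrix over Z this has rank 4, with invariant factors (1,1,1,1).

∂_2: C_2 → C_1 acts by ∂[p,q,r] = [q,r] − [p,r] + [p,q]. For instance
  ∂cde = de − ce + cd,
  ∂ace = ce − ae + ac.
The 10×10 boundary matrix has rank 6 and Smith normal form diag(1,1,1,1,1,1).

∂_3: C_3 → C_2 sends each 3-simplex σ to the alternating sum Σ_i (−1)^i (σ with its i-th vertex removed). For instance
  ∂abce = bce − ace + abe − abc,
  ∂abde = bde − ade + abe − abd.
The resulting 10×5 matrix has rank 4, and its Smith normal form has invariant factors (1,1,1,1).

Reading off H_k = ker ∂_k / im ∂_{k+1}:

  H_0: rank C_0 − rank ∂_1 = 5 − 4 = 1, and the invariant factors of ∂_1 are all 1, so H_0 ≅ Z.
  H_1: rank ker ∂_1 − rank ∂_2 = (10 − 4) − 6 = 0, and the invariant factors of ∂_2 are all 1, so H_1 ≅ 0.
  H_2: rank ker ∂_2 − rank ∂_3 = (10 − 6) − 4 = 0, and the invariant factors of ∂_3 are all 1, so H_2 ≅ 0.
  H_3: rank ker ∂_3 − rank ∂_4 = (5 − 4) − 0 = 1, and there is no ∂_4, so H_3 ≅ Z.

As a check, the Euler characteristic is 5 − 10 + 10 − 5 = 0, which agrees with 1 − 0 + 0 − 1 = 0.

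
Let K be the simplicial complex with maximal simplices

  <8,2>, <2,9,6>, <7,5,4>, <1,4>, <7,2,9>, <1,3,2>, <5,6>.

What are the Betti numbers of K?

b_0 = 1, b_1 = 2, b_2 = 0.

Take the total order 1 < 2 < 3 < 4 < 5 < 6 < 7 < 8 < 9 on the vertex set. Then K (dimension 2) consists of the simplices:

  0-simplices (9): [1], [2], [3], [4], [5], [6], [7], [8], [9]
  1-simplices (14): [1,2], [1,3], [1,4], [2,3], [2,6], [2,7], [2,8], [2,9], [4,5], [4,7], [5,6], [5,7], [6,9], [7,9]
  2-simplices (4): [1,2,3], [2,6,9], [2,7,9], [4,5,7]

giving chain groups C_0 ≅ Z^9, C_1 ≅ Z^14, C_2 ≅ Z^4.

The boundary map ∂_1: C_1 → C_0 maps an edge to its endpoints' difference, ∂[p,q] = q − p. For instance
  ∂[5,6] = [6] − [5].
This gives a 9×14 integer matrix of rank 8; reducing to Smith normal form yields diagonal entries (1,1,1,1,1,1,1,1).

Boundary ∂_2: C_2 → C_1 maps a triangle to the signed sum of its edges. For instance
  ∂[2,7,9] = [7,9] − [2,9] + [2,7],
  ∂[1,2,3] = [2,3] − [1,3] + [1,2].
The 14×4 boundary matrix has rank 4 and Smith normal form diag(1,1,1,1).

Computing H_k = (kernel of ∂_k) / (image of ∂_{k+1}):

  H_0: rank C_0 − rank ∂_1 = 9 − 8 = 1, and the invariant factors of ∂_1 are all 1, so H_0 = Z.
  H_1: rank ker ∂_1 − rank ∂_2 = (14 − 8) − 4 = 2, and the invariant factors of ∂_2 are all 1, so H_1 = Z^2.
  H_2: rank ker ∂_2 − rank ∂_3 = (4 − 4) − 0 = 0, and there is no ∂_3, so H_2 = 0.

As a check, the Euler characteristic is 9 − 14 + 4 = -1, which agrees with 1 − 2 + 0 = -1.

Hence the Betti numbers are b_0 = 1, b_1 = 2, b_2 = 0.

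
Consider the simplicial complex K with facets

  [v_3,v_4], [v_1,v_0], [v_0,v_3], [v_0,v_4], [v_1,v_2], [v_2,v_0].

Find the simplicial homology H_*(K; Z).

H_0 ≅ Z,  H_1 ≅ Z^2.

Take the total order v_0 < v_1 < v_2 < v_3 < v_4 on the vertex set. Then K (dimension 1) consists of the simplices:

  0-simplices (5): [v_0], [v_1], [v_2], [v_3], [v_4]
  1-simplices (6): [v_0,v_1], [v_0,v_2], [v_0,v_3], [v_0,v_4], [v_1,v_2], [v_3,v_4]

Hence C_0 ≅ Z^5, C_1 ≅ Z^6.

Boundary ∂_1: C_1 → C_0 is given by ∂[p,q] = [q] − [p].
The 5×6 boundary matrix has rank 4 and Smith normal form diag(1,1,1,1).

Reading off H_k = ker ∂_k / im ∂_{k+1}:

  H_0: rank C_0 − rank ∂_1 = 5 − 4 = 1, and the invariant factors of ∂_1 are all 1, so H_0 = Z.
  H_1: rank ker ∂_1 − rank ∂_2 = (6 − 4) − 0 = 2, and there is no ∂_2, so H_1 = Z^2.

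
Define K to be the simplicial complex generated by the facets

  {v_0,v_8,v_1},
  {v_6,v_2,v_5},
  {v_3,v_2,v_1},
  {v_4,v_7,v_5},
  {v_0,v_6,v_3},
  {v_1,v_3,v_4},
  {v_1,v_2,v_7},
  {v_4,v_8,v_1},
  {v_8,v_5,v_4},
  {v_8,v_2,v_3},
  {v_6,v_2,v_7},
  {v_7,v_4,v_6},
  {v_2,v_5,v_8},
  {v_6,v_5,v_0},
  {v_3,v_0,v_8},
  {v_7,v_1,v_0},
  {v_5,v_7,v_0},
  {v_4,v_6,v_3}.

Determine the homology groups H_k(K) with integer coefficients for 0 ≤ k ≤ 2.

H_0 ≅ Z,  H_1 ≅ Z × Z/2,  H_2 = 0.

Take the total order v_0 < v_1 < v_2 < v_3 < v_4 < v_5 < v_6 < v_7 < v_8 on the vertex set. Then K (dimension 2) consists of the simplices:

  0-simplices (9): [v_0], [v_1], [v_2], [v_3], [v_4], [v_5], [v_6], [v_7], [v_8]
  1-simplices (27): (27 of them)
  2-simplices (18): (18 of them)

giving chain groups C_0 ≅ Z^9, C_1 ≅ Z^27, C_2 ≅ Z^18.

∂_1: C_1 → C_0 maps an edge to its endpoints' difference, ∂[p,q] = q − p. For instance
  ∂[v_5,v_8] = [v_8] − [v_5].
This gives a 9×27 integer matrix of rank 8; reducing to Smith normal form yields diagonal entries (1,1,1,1,1,1,1,1).

∂_2: C_2 → C_1 sends each 2-simplex [p,q,r] to [q,r] − [p,r] + [p,q]. For instance
  ∂[v_2,v_6,v_7] = [v_6,v_7] − [v_2,v_7] + [v_2,v_6],
  ∂[v_1,v_2,v_3] = [v_2,v_3] − [v_1,v_3] + [v_1,v_2].
This gives a 27×18 integer matrix of rank 18; reducing to Smith normal form yields diagonal entries (1,1,1,1,1,1,1,1,1,1,1,1,1,1,1,1,1,2).

Now H_k = ker ∂_k / im ∂_{k+1}, so:

  H_0: rank C_0 − rank ∂_1 = 9 − 8 = 1, and the invariant factors of ∂_1 are all 1, so H_0 ≅ Z.
  H_1: rank ker ∂_1 − rank ∂_2 = (27 − 8) − 18 = 1, and ∂_2 has invariant factor 2 > 1, so H_1 ≅ Z × Z/2.
  H_2: rank ker ∂_2 − rank ∂_3 = (18 − 18) − 0 = 0, and there is no ∂_3, so H_2 ≅ 0.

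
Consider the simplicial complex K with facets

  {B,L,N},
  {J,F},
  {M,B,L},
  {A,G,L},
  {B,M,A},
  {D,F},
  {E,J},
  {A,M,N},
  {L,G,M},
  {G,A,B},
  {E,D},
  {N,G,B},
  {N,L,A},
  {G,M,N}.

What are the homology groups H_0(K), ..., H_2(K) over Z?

H_0 ≅ Z^2,  H_1 ≅ Z × Z/2,  H_2 = 0.

K has 10 vertices, 19 edges, 10 triangles.
rank ∂_0 = 0, rank ∂_1 = 8 ⇒ b_0 = 10 − 0 − 8 = 2; all invariant factors of ∂_1 are 1 so no torsion. So H_0 = Z^2.
rank ∂_1 = 8, rank ∂_2 = 10 ⇒ b_1 = 19 − 8 − 10 = 1; ∂_2 has invariant factor(s) [2] giving torsion. So H_1 = Z × Z/2.
rank ∂_2 = 10, rank ∂_3 = 0 ⇒ b_2 = 10 − 10 − 0 = 0. So H_2 = 0.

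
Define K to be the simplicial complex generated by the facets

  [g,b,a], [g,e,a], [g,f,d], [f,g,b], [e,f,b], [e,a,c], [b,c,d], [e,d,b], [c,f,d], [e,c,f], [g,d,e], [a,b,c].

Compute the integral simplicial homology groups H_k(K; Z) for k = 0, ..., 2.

We work with the vertex ordering a < b < c < d < e < f < g. The simplices of K, each written with vertices in increasing order, are:

  0-simplices (7): a, b, c, d, e, f, g
  1-simplices (18): ab, ac, ae, ag, bc, bd, be, bf, bg, cd, ce, cf, de, df, dg, ef, eg, fg
  2-simplices (12): abc, abg, ace, aeg, bcd, bde, bef, bfg, cdf, cef, deg, dfg

so the chain groups are C_0 ≅ Z^7, C_1 ≅ Z^18, C_2 ≅ Z^12.

The boundary map ∂_1: C_1 → C_0 is given by ∂[p,q] = [q] − [p]. For instance
  ∂fg = g − f.
This gives a 7×18 integer matrix of rank 6; reducing to Smith normal form yields diagonal entries (1,1,1,1,1,1).

Boundary ∂_2: C_2 → C_1 acts by ∂[p,q,r] = [q,r] − [p,r] + [p,q]. For instance
  ∂abc = bc − ac + ab,
  ∂bcd = cd − bd + bc.
The resulting 18×12 matrix has rank 12, and its Smith normal form has invariant factors (1,1,1,1,1,1,1,1,1,1,1,2).

Reading off H_k = ker ∂_k / im ∂_{k+1}:

  H_0: rank C_0 − rank ∂_1 = 7 − 6 = 1, and the invariant factors of ∂_1 are all 1, so H_0 = Z.
  H_1: rank ker ∂_1 − rank ∂_2 = (18 − 6) − 12 = 0, and ∂_2 has invariant factor 2 > 1, so H_1 = Z/2.
  H_2: rank ker ∂_2 − rank ∂_3 = (12 − 12) − 0 = 0, and there is no ∂_3, so H_2 = 0.

As a check, the Euler characteristic is 7 − 18 + 12 = 1, which agrees with 1 − 0 + 0 = 1.
(K is a triangulation of the real projective plane RP^2.)

H_0 ≅ Z,  H_1 ≅ Z/2,  H_2 = 0.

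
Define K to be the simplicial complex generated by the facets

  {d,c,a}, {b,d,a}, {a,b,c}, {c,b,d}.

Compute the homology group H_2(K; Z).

H_2 = Z.

Take the total order a < b < c < d on the vertex set. Then K (dimension 2) consists of the simplices:

  0-simplices (4): a, b, c, d
  1-simplices (6): ab, ac, ad, bc, bd, cd
  2-simplices (4): abc, abd, acd, bcd

Hence C_0 ≅ Z^4, C_1 ≅ Z^6, C_2 ≅ Z^4.

∂_1: C_1 → C_0 is given by ∂[p,q] = [q] − [p]. For instance
  ∂cd = d − c.
The 4×6 boundary matrix has rank 3 and Smith normal form diag(1,1,1).

∂_2: C_2 → C_1 sends each 2-simplex [p,q,r] to [q,r] − [p,r] + [p,q]. For instance
  ∂acd = cd − ad + ac,
  ∂bcd = cd − bd + bc.
The resulting 6×4 matrix has rank 3, and its Smith normal form has invariant factors (1,1,1).

Computing H_k = (kernel of ∂_k) / (image of ∂_{k+1}):

  H_2: rank ker ∂_2 − rank ∂_3 = (4 − 3) − 0 = 1, and there is no ∂_3, so H_2 = Z.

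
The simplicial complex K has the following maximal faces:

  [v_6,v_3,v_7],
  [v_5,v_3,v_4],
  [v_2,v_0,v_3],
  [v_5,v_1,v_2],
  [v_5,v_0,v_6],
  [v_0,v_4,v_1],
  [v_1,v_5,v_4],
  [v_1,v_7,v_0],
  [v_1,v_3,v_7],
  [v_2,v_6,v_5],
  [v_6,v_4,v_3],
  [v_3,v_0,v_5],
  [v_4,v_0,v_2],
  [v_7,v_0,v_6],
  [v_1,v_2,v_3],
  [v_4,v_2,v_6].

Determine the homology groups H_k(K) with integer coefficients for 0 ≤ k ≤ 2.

Fix the vertex order v_0 < v_1 < v_2 < v_3 < v_4 < v_5 < v_6 < v_7 and write every simplex with vertices in increasing order. Then dim K = 2 and the simplices of K are:

  0-simplices (8): [v_0], [v_1], [v_2], [v_3], [v_4], [v_5], [v_6], [v_7]
  1-simplices (24): (24 of them)
  2-simplices (16): (16 of them)

so the chain groups are C_0 ≅ Z^8, C_1 ≅ Z^24, C_2 ≅ Z^16.

Boundary ∂_1: C_1 → C_0 maps an edge to its endpoints' difference, ∂[p,q] = q − p.
The resulting 8×24 matrix has rank 7, and its Smith normal form has invariant factors (1,1,1,1,1,1,1).

∂_2: C_2 → C_1 acts by ∂[p,q,r] = [q,r] − [p,r] + [p,q]. For instance
  ∂[v_0,v_5,v_6] = [v_5,v_6] − [v_0,v_6] + [v_0,v_5],
  ∂[v_0,v_3,v_5] = [v_3,v_5] − [v_0,v_5] + [v_0,v_3].
As a 24×16 matrix over Z this has rank 15, with invariant factors (1,1,1,1,1,1,1,1,1,1,1,1,1,1,1).

Computing H_k = (kernel of ∂_k) / (image of ∂_{k+1}):

  H_0: rank C_0 − rank ∂_1 = 8 − 7 = 1, and the invariant factors of ∂_1 are all 1, so H_0 = Z.
  H_1: rank ker ∂_1 − rank ∂_2 = (24 − 7) − 15 = 2, and the invariant factors of ∂_2 are all 1, so H_1 = Z^2.
  H_2: rank ker ∂_2 − rank ∂_3 = (16 − 15) − 0 = 1, and there is no ∂_3, so H_2 = Z.

As a check, the Euler characteristic is 8 − 24 + 16 = 0, which agrees with 1 − 2 + 1 = 0.
(K is a triangulation of the torus T^2.)

H_0 ≅ Z,  H_1 ≅ Z^2,  H_2 ≅ Z.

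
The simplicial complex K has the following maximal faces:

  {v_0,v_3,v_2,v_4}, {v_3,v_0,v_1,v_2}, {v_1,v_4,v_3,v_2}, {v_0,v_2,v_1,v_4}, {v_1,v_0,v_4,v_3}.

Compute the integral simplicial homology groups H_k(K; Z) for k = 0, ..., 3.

H_0 ≅ Z,  H_1 = 0,  H_2 = 0,  H_3 ≅ Z.

Order the vertices as v_0 < v_1 < v_2 < v_3 < v_4. Listing each simplex with vertices in this order, K has dimension 3 with simplices:

  0-simplices (5): [v_0], [v_1], [v_2], [v_3], [v_4]
  1-simplices (10): [v_0,v_1], [v_0,v_2], [v_0,v_3], [v_0,v_4], [v_1,v_2], [v_1,v_3], [v_1,v_4], [v_2,v_3], [v_2,v_4], [v_3,v_4]
  2-simplices (10): [v_0,v_1,v_2], [v_0,v_1,v_3], [v_0,v_1,v_4], [v_0,v_2,v_3], [v_0,v_2,v_4], [v_0,v_3,v_4], [v_1,v_2,v_3], [v_1,v_2,v_4], [v_1,v_3,v_4], [v_2,v_3,v_4]
  3-simplices (5): [v_0,v_1,v_2,v_3], [v_0,v_1,v_2,v_4], [v_0,v_1,v_3,v_4], [v_0,v_2,v_3,v_4], [v_1,v_2,v_3,v_4]

so the chain groups are C_0 ≅ Z^5, C_1 ≅ Z^10, C_2 ≅ Z^10, C_3 ≅ Z^5.

∂_1: C_1 → C_0 sends each edge [p,q] (with p < q) to q − p. For instance
  ∂[v_2,v_3] = [v_3] − [v_2].
As a 5×10 matrix over Z this has rank 4, with invariant factors (1,1,1,1).

∂_2: C_2 → C_1 sends each 2-simplex [p,q,r] to [q,r] − [p,r] + [p,q]. For instance
  ∂[v_0,v_2,v_3] = [v_2,v_3] − [v_0,v_3] + [v_0,v_2],
  ∂[v_0,v_1,v_2] = [v_1,v_2] − [v_0,v_2] + [v_0,v_1].
The resulting 10×10 matrix has rank 6, and its Smith normal form has invariant factors (1,1,1,1,1,1).

∂_3: C_3 → C_2 sends each 3-simplex σ to the alternating sum Σ_i (−1)^i (σ with its i-th vertex removed). For instance
  ∂[v_0,v_1,v_3,v_4] = [v_1,v_3,v_4] − [v_0,v_3,v_4] + [v_0,v_1,v_4] − [v_0,v_1,v_3],
  ∂[v_0,v_1,v_2,v_3] = [v_1,v_2,v_3] − [v_0,v_2,v_3] + [v_0,v_1,v_3] − [v_0,v_1,v_2].
The 10×5 boundary matrix has rank 4 and Smith normal form diag(1,1,1,1).

From H_k ≅ ker(∂_k) / im(∂_{k+1}) we obtain:

  H_0: rank C_0 − rank ∂_1 = 5 − 4 = 1, and the invariant factors of ∂_1 are all 1, so H_0 = Z.
  H_1: rank ker ∂_1 − rank ∂_2 = (10 − 4) − 6 = 0, and the invariant factors of ∂_2 are all 1, so H_1 = 0.
  H_2: rank ker ∂_2 − rank ∂_3 = (10 − 6) − 4 = 0, and the invariant factors of ∂_3 are all 1, so H_2 = 0.
  H_3: rank ker ∂_3 − rank ∂_4 = (5 − 4) − 0 = 1, and there is no ∂_4, so H_3 = Z.

As a check, the Euler characteristic is 5 − 10 + 10 − 5 = 0, which agrees with 1 − 0 + 0 − 1 = 0.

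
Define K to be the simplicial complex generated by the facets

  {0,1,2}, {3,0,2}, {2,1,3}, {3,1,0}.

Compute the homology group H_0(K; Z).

H_0 ≅ Z.

We work with the vertex ordering 0 < 1 < 2 < 3. The simplices of K, each written with vertices in increasing order, are:

  0-simplices (4): [0], [1], [2], [3]
  1-simplices (6): [0,1], [0,2], [0,3], [1,2], [1,3], [2,3]
  2-simplices (4): [0,1,2], [0,1,3], [0,2,3], [1,2,3]

Hence C_0 ≅ Z^4, C_1 ≅ Z^6, C_2 ≅ Z^4.

∂_1: C_1 → C_0 maps an edge to its endpoints' difference, ∂[p,q] = q − p. For instance
  ∂[0,3] = [3] − [0].
This gives a 4×6 integer matrix of rank 3; reducing to Smith normal form yields diagonal entries (1,1,1).

Boundary ∂_2: C_2 → C_1 acts by ∂[p,q,r] = [q,r] − [p,r] + [p,q]. For instance
  ∂[0,1,3] = [1,3] − [0,3] + [0,1],
  ∂[1,2,3] = [2,3] − [1,3] + [1,2].
The resulting 6×4 matrix has rank 3, and its Smith normal form has invariant factors (1,1,1).

Computing H_k = (kernel of ∂_k) / (image of ∂_{k+1}):

  H_0: rank C_0 − rank ∂_1 = 4 − 3 = 1, and the invariant factors of ∂_1 are all 1, so H_0 ≅ Z.

(K is a triangulation of the 2-sphere S^2.)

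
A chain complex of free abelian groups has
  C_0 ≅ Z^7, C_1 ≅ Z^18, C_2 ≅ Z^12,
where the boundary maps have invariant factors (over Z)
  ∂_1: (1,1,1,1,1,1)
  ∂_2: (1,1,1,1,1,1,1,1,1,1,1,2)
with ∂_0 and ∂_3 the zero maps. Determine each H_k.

H_0 = Z,  H_1 = Z/2,  H_2 = 0.

H_0: b_0 = 7 − 0 − 6 = 1; torsion from ∂_1 factors > 1: none. So H_0 = Z.
H_1: b_1 = 18 − 6 − 12 = 0; torsion from ∂_2 factors > 1: [2]. So H_1 = Z/2.
H_2: b_2 = 12 − 12 − 0 = 0; torsion from ∂_3 factors > 1: none. So H_2 = 0.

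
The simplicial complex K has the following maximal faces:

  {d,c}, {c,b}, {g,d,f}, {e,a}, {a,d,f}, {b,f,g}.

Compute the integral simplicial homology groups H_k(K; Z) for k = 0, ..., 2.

Take the total order a < b < c < d < e < f < g on the vertex set. Then K (dimension 2) consists of the simplices:

  0-simplices (7): a, b, c, d, e, f, g
  1-simplices (10): ad, ae, af, bc, bf, bg, cd, df, dg, fg
  2-simplices (3): adf, bfg, dfg

giving chain groups C_0 ≅ Z^7, C_1 ≅ Z^10, C_2 ≅ Z^3.

Boundary ∂_1: C_1 → C_0 maps an edge to its endpoints' difference, ∂[p,q] = q − p.
This gives a 7×10 integer matrix of rank 6; reducing to Smith normal form yields diagonal entries (1,1,1,1,1,1).

∂_2: C_2 → C_1 maps a triangle to the signed sum of its edges. For instance
  ∂adf = df − af + ad,
  ∂dfg = fg − dg + df.
As a 10×3 matrix over Z this has rank 3, with invariant factors (1,1,1).

Reading off H_k = ker ∂_k / im ∂_{k+1}:

  H_0: rank C_0 − rank ∂_1 = 7 − 6 = 1, and the invariant factors of ∂_1 are all 1, so H_0 = Z.
  H_1: rank ker ∂_1 − rank ∂_2 = (10 − 6) − 3 = 1, and the invariant factors of ∂_2 are all 1, so H_1 = Z.
  H_2: rank ker ∂_2 − rank ∂_3 = (3 − 3) − 0 = 0, and there is no ∂_3, so H_2 = 0.

H_0 = Z,  H_1 = Z,  H_2 = 0.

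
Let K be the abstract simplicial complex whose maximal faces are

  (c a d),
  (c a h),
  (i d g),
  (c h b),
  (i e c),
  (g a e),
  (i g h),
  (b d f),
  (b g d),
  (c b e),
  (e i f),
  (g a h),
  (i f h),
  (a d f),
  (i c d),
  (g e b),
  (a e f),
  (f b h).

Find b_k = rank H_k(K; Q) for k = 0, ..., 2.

We work with the vertex ordering a < b < c < d < e < f < g < h < i. The simplices of K, each written with vertices in increasing order, are:

  0-simplices (9): a, b, c, d, e, f, g, h, i
  1-simplices (27): ac, ad, ae, af, ag, ah, bc, bd, be, bf, bg, bh, cd, ce, ch, ci, df, dg, di, ef, eg, ei, fh, fi, gh, gi, hi
  2-simplices (18): acd, ach, adf, aef, aeg, agh, bce, bch, bdf, bdg, beg, bfh, cdi, cei, dgi, efi, fhi, ghi

giving chain groups C_0 ≅ Z^9, C_1 ≅ Z^27, C_2 ≅ Z^18.

The boundary map ∂_1: C_1 → C_0 sends each edge [p,q] (with p < q) to q − p.
The resulting 9×27 matrix has rank 8, and its Smith normal form has invariant factors (1,1,1,1,1,1,1,1).

The boundary map ∂_2: C_2 → C_1 sends each 2-simplex [p,q,r] to [q,r] − [p,r] + [p,q]. For instance
  ∂adf = df − af + ad,
  ∂cdi = di − ci + cd.
The resulting 27×18 matrix has rank 17, and its Smith normal form has invariant factors (1,1,1,1,1,1,1,1,1,1,1,1,1,1,1,1,1).

From H_k ≅ ker(∂_k) / im(∂_{k+1}) we obtain:

  H_0: rank C_0 − rank ∂_1 = 9 − 8 = 1, and the invariant factors of ∂_1 are all 1, so H_0 = Z.
  H_1: rank ker ∂_1 − rank ∂_2 = (27 − 8) − 17 = 2, and the invariant factors of ∂_2 are all 1, so H_1 = Z^2.
  H_2: rank ker ∂_2 − rank ∂_3 = (18 − 17) − 0 = 1, and there is no ∂_3, so H_2 = Z.

(K is a triangulation of the torus T^2.)

Hence the Betti numbers are b_0 = 1, b_1 = 2, b_2 = 1.

b_0 = 1, b_1 = 2, b_2 = 1.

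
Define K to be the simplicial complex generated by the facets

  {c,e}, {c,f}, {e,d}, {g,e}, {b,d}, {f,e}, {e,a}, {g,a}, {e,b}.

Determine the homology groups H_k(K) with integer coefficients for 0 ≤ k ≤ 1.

H_0 = Z,  H_1 = Z^3.

Take the total order a < b < c < d < e < f < g on the vertex set. Then K (dimension 1) consists of the simplices:

  0-simplices (7): a, b, c, d, e, f, g
  1-simplices (9): ae, ag, bd, be, ce, cf, de, ef, eg

so the chain groups are C_0 ≅ Z^7, C_1 ≅ Z^9.

The boundary map ∂_1: C_1 → C_0 sends each edge [p,q] (with p < q) to q − p. For instance
  ∂ae = e − a.
The resulting 7×9 matrix has rank 6, and its Smith normal form has invariant factors (1,1,1,1,1,1).

Now H_k = ker ∂_k / im ∂_{k+1}, so:

  H_0: rank C_0 − rank ∂_1 = 7 − 6 = 1, and the invariant factors of ∂_1 are all 1, so H_0 = Z.
  H_1: rank ker ∂_1 − rank ∂_2 = (9 − 6) − 0 = 3, and there is no ∂_2, so H_1 = Z^3.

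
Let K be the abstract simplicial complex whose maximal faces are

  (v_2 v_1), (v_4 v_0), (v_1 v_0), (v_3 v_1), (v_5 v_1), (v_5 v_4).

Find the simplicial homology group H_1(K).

Order the vertices as v_0 < v_1 < v_2 < v_3 < v_4 < v_5. Listing each simplex with vertices in this order, K has dimension 1 with simplices:

  0-simplices (6): [v_0], [v_1], [v_2], [v_3], [v_4], [v_5]
  1-simplices (6): [v_0,v_1], [v_0,v_4], [v_1,v_2], [v_1,v_3], [v_1,v_5], [v_4,v_5]

so the chain groups are C_0 ≅ Z^6, C_1 ≅ Z^6.

The boundary map ∂_1: C_1 → C_0 is given by ∂[p,q] = [q] − [p].
The 6×6 boundary matrix has rank 5 and Smith normal form diag(1,1,1,1,1).

From H_k ≅ ker(∂_k) / im(∂_{k+1}) we obtain:

  H_1: rank ker ∂_1 − rank ∂_2 = (6 − 5) − 0 = 1, and there is no ∂_2, so H_1 = Z.

H_1 = Z.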